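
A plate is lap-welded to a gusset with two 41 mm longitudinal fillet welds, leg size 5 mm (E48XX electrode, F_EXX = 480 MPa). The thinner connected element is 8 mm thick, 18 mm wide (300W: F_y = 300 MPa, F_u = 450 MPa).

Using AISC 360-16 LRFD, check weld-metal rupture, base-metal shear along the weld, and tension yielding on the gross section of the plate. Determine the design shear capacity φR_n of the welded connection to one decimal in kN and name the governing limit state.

38.9 kN (gross-section yield governs)

Weld metal: throat = 0.707×5 = 3.535 mm, L = 2×41 = 82 mm. φR_n = 0.75 × 0.6 × 480 × 3.535 × 82 = 62.6 kN.
Base metal shear (8 mm plate): yield φR_n = 1.0×0.6×300×8×82 = 118.1 kN; rupture φR_n = 0.75×0.6×450×8×82 = 132.8 kN; take 118.1 kN (yield).
Tension yield (gross): A_g = 18×8 = 144 mm². φR_n = 0.90 × 300 × 144 = 38.9 kN.
Governing: min(62.6, 118.1, 38.9) = 38.9 kN → gross-section yield.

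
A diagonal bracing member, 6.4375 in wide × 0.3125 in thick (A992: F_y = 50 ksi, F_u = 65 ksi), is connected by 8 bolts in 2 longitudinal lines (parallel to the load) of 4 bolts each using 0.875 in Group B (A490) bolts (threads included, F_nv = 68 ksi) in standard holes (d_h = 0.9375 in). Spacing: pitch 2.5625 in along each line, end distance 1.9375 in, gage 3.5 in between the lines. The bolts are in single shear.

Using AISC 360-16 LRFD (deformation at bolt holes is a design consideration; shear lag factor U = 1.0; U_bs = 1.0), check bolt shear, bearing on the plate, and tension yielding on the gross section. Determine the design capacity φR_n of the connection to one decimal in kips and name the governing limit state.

90.5 kips (gross-section yield governs)

Bolt shear: A_b = π(0.875)²/4 = 0.60132 in². φR_n = 0.75 × 68 × 0.60132 × 8 × 1 = 245.3 kips.
Bearing (0.3125 in plate, F_u = 65 ksi): end bolts L_c = 1.9375 − 0.9375/2 = 1.46875, R_n = min(1.2×1.46875×0.3125×65, 2.4×0.875×0.3125×65) = 35.801 kips/bolt; interior L_c = 2.5625 − 0.9375 = 1.625, R_n = 39.609 kips/bolt. φR_n = 0.75 × (2×35.801 + 6×39.609) = 231.9 kips.
Tension yield (gross): A_g = 6.4375×0.3125 = 2.0117 in². φR_n = 0.90 × 50 × 2.0117 = 90.5 kips.
Governing: min(245.3, 231.9, 90.5) = 90.5 kips → gross-section yield.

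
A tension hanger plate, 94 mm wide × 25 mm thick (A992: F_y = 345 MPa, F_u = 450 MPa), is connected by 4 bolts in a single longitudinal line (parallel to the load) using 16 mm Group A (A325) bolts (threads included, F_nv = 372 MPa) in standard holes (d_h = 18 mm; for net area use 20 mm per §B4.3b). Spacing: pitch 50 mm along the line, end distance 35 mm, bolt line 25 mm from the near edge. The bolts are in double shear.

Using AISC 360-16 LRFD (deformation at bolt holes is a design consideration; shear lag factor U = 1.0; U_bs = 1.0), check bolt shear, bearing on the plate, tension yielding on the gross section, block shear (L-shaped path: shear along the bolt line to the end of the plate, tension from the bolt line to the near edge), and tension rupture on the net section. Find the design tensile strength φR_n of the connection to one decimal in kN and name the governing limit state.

448.8 kN (bolt shear governs)

Bolt shear: A_b = π(16)²/4 = 201.06 mm². φR_n = 0.75 × 372 × 201.06 × 4 × 2 = 448.8 kN.
Bearing (25 mm plate, F_u = 450 MPa): end bolts L_c = 35 − 18/2 = 26, R_n = min(1.2×26×25×450, 2.4×16×25×450) = 351 kN/bolt; interior L_c = 50 − 18 = 32, R_n = 432 kN/bolt. φR_n = 0.75 × (1×351 + 3×432) = 1235.3 kN.
Tension yield (gross): A_g = 94×25 = 2350 mm². φR_n = 0.90 × 345 × 2350 = 729.7 kN.
Block shear: shear path 1×[35+3×50] = 1×185 mm, A_gv = 4625, A_nv = 1×(185 − 3.5×20)×25 = 2875 mm²; tension to near edge: (25 − 0.5×20)×25 = 375 mm². R_n = min(0.6×450×2875, 0.6×345×4625) + 1.0×450×375 = min(776.25, 957.38) + 168.75 = 945 kN. φR_n = 0.75 × 945 = 708.8 kN.
Tension rupture (net): A_n = (94 − 1×20)×25 = 1850 mm² (U = 1.0, A_e = A_n). φR_n = 0.75 × 450 × 1850 = 624.4 kN.
Governing: min(448.8, 1235.3, 729.7, 708.8, 624.4) = 448.8 kN → bolt shear.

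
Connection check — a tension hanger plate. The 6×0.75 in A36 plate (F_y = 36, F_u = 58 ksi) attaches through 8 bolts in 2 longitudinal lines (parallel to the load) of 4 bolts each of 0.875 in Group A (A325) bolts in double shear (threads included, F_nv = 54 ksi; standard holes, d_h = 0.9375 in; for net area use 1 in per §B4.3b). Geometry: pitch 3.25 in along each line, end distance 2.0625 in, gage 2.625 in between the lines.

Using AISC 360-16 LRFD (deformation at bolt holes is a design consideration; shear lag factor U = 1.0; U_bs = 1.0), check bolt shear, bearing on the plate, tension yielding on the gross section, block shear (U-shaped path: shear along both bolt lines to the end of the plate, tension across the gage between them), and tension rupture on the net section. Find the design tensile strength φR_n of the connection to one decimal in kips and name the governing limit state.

130.5 kips (net-section rupture governs)

Bolt shear: A_b = π(0.875)²/4 = 0.60132 in². φR_n = 0.75 × 54 × 0.60132 × 8 × 2 = 389.7 kips.
Bearing (0.75 in plate, F_u = 58 ksi): end bolts L_c = 2.0625 − 0.9375/2 = 1.59375, R_n = min(1.2×1.59375×0.75×58, 2.4×0.875×0.75×58) = 83.194 kips/bolt; interior L_c = 3.25 − 0.9375 = 2.3125, R_n = 91.35 kips/bolt. φR_n = 0.75 × (2×83.194 + 6×91.35) = 535.9 kips.
Tension yield (gross): A_g = 6×0.75 = 4.5 in². φR_n = 0.90 × 36 × 4.5 = 145.8 kips.
Block shear: shear path 2×[2.0625+3×3.25] = 2×11.8125 in, A_gv = 17.719, A_nv = 2×(11.8125 − 3.5×1)×0.75 = 12.469 in²; tension across gage: (2.625 − 1×1)×0.75 = 1.2188 in². R_n = min(0.6×58×12.469, 0.6×36×17.719) + 1.0×58×1.2188 = min(433.92, 382.73) + 70.69 = 453.42 kips. φR_n = 0.75 × 453.42 = 340.1 kips.
Tension rupture (net): A_n = (6 − 2×1)×0.75 = 3 in² (U = 1.0, A_e = A_n). φR_n = 0.75 × 58 × 3 = 130.5 kips.
Governing: min(389.7, 535.9, 145.8, 340.1, 130.5) = 130.5 kips → net-section rupture.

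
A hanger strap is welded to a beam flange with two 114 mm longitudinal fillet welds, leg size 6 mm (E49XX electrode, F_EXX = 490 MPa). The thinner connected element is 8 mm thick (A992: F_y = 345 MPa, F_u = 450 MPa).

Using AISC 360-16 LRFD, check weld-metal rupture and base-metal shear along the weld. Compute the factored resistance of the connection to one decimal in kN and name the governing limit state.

213.3 kN (weld metal governs)

Weld metal: throat = 0.707×6 = 4.242 mm, L = 2×114 = 228 mm. φR_n = 0.75 × 0.6 × 490 × 4.242 × 228 = 213.3 kN.
Base metal shear (8 mm plate): yield φR_n = 1.0×0.6×345×8×228 = 377.6 kN; rupture φR_n = 0.75×0.6×450×8×228 = 369.4 kN; take 369.4 kN (rupture).
Governing: min(213.3, 369.4) = 213.3 kN → weld metal.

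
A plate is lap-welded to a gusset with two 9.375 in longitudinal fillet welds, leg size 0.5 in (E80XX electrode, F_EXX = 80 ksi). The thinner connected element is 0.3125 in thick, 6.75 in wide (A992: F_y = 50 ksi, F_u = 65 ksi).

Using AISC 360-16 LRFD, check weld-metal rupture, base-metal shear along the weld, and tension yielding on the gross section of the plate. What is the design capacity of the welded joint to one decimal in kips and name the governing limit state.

94.9 kips (gross-section yield governs)

Weld metal: throat = 0.707×0.5 = 0.3535 in, L = 2×9.375 = 18.75 in. φR_n = 0.75 × 0.6 × 80 × 0.3535 × 18.75 = 238.6 kips.
Base metal shear (0.3125 in plate): yield φR_n = 1.0×0.6×50×0.3125×18.75 = 175.8 kips; rupture φR_n = 0.75×0.6×65×0.3125×18.75 = 171.4 kips; take 171.4 kips (rupture).
Tension yield (gross): A_g = 6.75×0.3125 = 2.1094 in². φR_n = 0.90 × 50 × 2.1094 = 94.9 kips.
Governing: min(238.6, 171.4, 94.9) = 94.9 kips → gross-section yield.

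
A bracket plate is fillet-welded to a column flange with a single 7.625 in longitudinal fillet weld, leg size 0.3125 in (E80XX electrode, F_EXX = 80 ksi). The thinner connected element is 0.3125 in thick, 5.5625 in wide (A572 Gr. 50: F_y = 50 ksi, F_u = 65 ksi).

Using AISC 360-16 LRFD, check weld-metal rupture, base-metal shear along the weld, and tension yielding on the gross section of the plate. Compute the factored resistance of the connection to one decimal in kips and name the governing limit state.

Weld metal: throat = 0.707×0.3125 = 0.22094 in, L = 7.625 in. φR_n = 0.75 × 0.6 × 80 × 0.22094 × 7.625 = 60.6 kips.
Base metal shear (0.3125 in plate): yield φR_n = 1.0×0.6×50×0.3125×7.625 = 71.5 kips; rupture φR_n = 0.75×0.6×65×0.3125×7.625 = 69.7 kips; take 69.7 kips (rupture).
Tension yield (gross): A_g = 5.5625×0.3125 = 1.7383 in². φR_n = 0.90 × 50 × 1.7383 = 78.2 kips.
Governing: min(60.6, 69.7, 78.2) = 60.6 kips → weld metal.

60.6 kips (weld metal governs)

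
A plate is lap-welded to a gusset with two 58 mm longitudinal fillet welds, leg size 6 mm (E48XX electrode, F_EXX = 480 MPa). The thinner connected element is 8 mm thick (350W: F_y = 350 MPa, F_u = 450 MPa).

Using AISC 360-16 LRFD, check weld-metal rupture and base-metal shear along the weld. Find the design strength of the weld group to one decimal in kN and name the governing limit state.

106.3 kN (weld metal governs)

Weld metal: throat = 0.707×6 = 4.242 mm, L = 2×58 = 116 mm. φR_n = 0.75 × 0.6 × 480 × 4.242 × 116 = 106.3 kN.
Base metal shear (8 mm plate): yield φR_n = 1.0×0.6×350×8×116 = 194.9 kN; rupture φR_n = 0.75×0.6×450×8×116 = 187.9 kN; take 187.9 kN (rupture).
Governing: min(106.3, 187.9) = 106.3 kN → weld metal.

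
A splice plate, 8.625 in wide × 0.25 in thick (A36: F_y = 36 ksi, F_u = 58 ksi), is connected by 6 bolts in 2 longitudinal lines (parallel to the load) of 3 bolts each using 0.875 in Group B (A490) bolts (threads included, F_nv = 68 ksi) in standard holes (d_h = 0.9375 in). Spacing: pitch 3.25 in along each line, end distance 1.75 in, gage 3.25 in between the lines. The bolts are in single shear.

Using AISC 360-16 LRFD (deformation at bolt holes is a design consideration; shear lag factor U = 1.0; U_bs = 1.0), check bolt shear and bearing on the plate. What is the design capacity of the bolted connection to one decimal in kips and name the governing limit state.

124.8 kips (bearing governs)

Bolt shear: A_b = π(0.875)²/4 = 0.60132 in². φR_n = 0.75 × 68 × 0.60132 × 6 × 1 = 184.0 kips.
Bearing (0.25 in plate, F_u = 58 ksi): end bolts L_c = 1.75 − 0.9375/2 = 1.28125, R_n = min(1.2×1.28125×0.25×58, 2.4×0.875×0.25×58) = 22.294 kips/bolt; interior L_c = 3.25 − 0.9375 = 2.3125, R_n = 30.45 kips/bolt. φR_n = 0.75 × (2×22.294 + 4×30.45) = 124.8 kips.
Governing: min(184.0, 124.8) = 124.8 kips → bearing.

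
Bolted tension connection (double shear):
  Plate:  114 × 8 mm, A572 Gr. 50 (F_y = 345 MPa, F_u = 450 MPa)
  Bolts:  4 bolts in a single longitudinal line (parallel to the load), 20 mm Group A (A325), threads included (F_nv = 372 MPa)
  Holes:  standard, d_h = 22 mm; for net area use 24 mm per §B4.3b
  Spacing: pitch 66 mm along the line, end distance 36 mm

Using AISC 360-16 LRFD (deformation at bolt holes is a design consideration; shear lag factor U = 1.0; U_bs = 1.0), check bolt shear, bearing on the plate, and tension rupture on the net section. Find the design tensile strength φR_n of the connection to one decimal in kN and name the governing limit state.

243.0 kN (net-section rupture governs)

Bolt shear: A_b = π(20)²/4 = 314.16 mm². φR_n = 0.75 × 372 × 314.16 × 4 × 2 = 701.2 kN.
Bearing (8 mm plate, F_u = 450 MPa): end bolts L_c = 36 − 22/2 = 25, R_n = min(1.2×25×8×450, 2.4×20×8×450) = 108 kN/bolt; interior L_c = 66 − 22 = 44, R_n = 172.8 kN/bolt. φR_n = 0.75 × (1×108 + 3×172.8) = 469.8 kN.
Tension rupture (net): A_n = (114 − 1×24)×8 = 720 mm² (U = 1.0, A_e = A_n). φR_n = 0.75 × 450 × 720 = 243.0 kN.
Governing: min(701.2, 469.8, 243.0) = 243.0 kN → net-section rupture.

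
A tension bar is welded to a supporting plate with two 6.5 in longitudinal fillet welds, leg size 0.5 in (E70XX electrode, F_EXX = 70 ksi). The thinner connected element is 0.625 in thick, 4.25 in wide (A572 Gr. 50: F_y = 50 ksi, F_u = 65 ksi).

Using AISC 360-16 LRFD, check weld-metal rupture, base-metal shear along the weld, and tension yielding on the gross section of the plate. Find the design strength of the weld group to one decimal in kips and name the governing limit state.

Weld metal: throat = 0.707×0.5 = 0.3535 in, L = 2×6.5 = 13 in. φR_n = 0.75 × 0.6 × 70 × 0.3535 × 13 = 144.8 kips.
Base metal shear (0.625 in plate): yield φR_n = 1.0×0.6×50×0.625×13 = 243.8 kips; rupture φR_n = 0.75×0.6×65×0.625×13 = 237.7 kips; take 237.7 kips (rupture).
Tension yield (gross): A_g = 4.25×0.625 = 2.6563 in². φR_n = 0.90 × 50 × 2.6563 = 119.5 kips.
Governing: min(144.8, 237.7, 119.5) = 119.5 kips → gross-section yield.

119.5 kips (gross-section yield governs)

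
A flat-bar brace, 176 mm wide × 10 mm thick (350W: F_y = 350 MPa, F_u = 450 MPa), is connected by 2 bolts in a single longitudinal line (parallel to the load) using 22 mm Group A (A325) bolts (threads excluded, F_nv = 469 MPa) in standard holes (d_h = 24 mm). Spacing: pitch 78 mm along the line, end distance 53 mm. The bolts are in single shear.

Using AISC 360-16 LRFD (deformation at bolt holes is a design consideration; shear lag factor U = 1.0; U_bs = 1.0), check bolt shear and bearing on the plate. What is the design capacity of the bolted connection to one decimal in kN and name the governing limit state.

Bolt shear: A_b = π(22)²/4 = 380.13 mm². φR_n = 0.75 × 469 × 380.13 × 2 × 1 = 267.4 kN.
Bearing (10 mm plate, F_u = 450 MPa): end bolts L_c = 53 − 24/2 = 41, R_n = min(1.2×41×10×450, 2.4×22×10×450) = 221.4 kN/bolt; interior L_c = 78 − 24 = 54, R_n = 237.6 kN/bolt. φR_n = 0.75 × (1×221.4 + 1×237.6) = 344.3 kN.
Governing: min(267.4, 344.3) = 267.4 kN → bolt shear.

267.4 kN (bolt shear governs)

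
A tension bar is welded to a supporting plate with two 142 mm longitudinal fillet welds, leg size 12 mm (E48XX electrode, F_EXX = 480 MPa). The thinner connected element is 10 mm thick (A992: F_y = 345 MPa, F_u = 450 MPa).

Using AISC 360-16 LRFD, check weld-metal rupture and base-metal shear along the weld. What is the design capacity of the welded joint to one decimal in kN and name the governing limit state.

Weld metal: throat = 0.707×12 = 8.484 mm, L = 2×142 = 284 mm. φR_n = 0.75 × 0.6 × 480 × 8.484 × 284 = 520.4 kN.
Base metal shear (10 mm plate): yield φR_n = 1.0×0.6×345×10×284 = 587.9 kN; rupture φR_n = 0.75×0.6×450×10×284 = 575.1 kN; take 575.1 kN (rupture).
Governing: min(520.4, 575.1) = 520.4 kN → weld metal.

520.4 kN (weld metal governs)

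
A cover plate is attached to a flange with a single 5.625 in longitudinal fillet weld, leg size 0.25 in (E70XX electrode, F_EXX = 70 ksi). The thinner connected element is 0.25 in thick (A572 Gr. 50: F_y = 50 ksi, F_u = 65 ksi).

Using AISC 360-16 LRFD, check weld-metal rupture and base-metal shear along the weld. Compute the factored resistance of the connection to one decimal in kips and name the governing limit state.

31.3 kips (weld metal governs)

Weld metal: throat = 0.707×0.25 = 0.17675 in, L = 5.625 in. φR_n = 0.75 × 0.6 × 70 × 0.17675 × 5.625 = 31.3 kips.
Base metal shear (0.25 in plate): yield φR_n = 1.0×0.6×50×0.25×5.625 = 42.2 kips; rupture φR_n = 0.75×0.6×65×0.25×5.625 = 41.1 kips; take 41.1 kips (rupture).
Governing: min(31.3, 41.1) = 31.3 kips → weld metal.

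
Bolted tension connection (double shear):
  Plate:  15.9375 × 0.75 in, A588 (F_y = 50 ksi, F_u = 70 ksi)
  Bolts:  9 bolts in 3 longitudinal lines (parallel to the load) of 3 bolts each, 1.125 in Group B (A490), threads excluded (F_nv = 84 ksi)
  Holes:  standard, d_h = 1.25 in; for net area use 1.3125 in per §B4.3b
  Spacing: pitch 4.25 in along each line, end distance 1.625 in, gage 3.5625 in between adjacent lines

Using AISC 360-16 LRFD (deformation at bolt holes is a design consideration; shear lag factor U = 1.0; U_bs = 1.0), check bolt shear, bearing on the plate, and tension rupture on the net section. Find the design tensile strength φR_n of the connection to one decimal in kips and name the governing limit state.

Bolt shear: A_b = π(1.125)²/4 = 0.99402 in². φR_n = 0.75 × 84 × 0.99402 × 9 × 2 = 1127.2 kips.
Bearing (0.75 in plate, F_u = 70 ksi): end bolts L_c = 1.625 − 1.25/2 = 1, R_n = min(1.2×1×0.75×70, 2.4×1.125×0.75×70) = 63 kips/bolt; interior L_c = 4.25 − 1.25 = 3, R_n = 141.75 kips/bolt. φR_n = 0.75 × (3×63 + 6×141.75) = 779.6 kips.
Tension rupture (net): A_n = (15.9375 − 3×1.3125)×0.75 = 9 in² (U = 1.0, A_e = A_n). φR_n = 0.75 × 70 × 9 = 472.5 kips.
Governing: min(1127.2, 779.6, 472.5) = 472.5 kips → net-section rupture.

472.5 kips (net-section rupture governs)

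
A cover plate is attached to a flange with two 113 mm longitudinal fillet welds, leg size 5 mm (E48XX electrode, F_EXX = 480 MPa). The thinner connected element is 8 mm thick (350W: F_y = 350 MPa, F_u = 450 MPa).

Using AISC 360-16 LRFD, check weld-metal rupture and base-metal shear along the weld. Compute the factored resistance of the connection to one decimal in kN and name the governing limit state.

172.6 kN (weld metal governs)

Weld metal: throat = 0.707×5 = 3.535 mm, L = 2×113 = 226 mm. φR_n = 0.75 × 0.6 × 480 × 3.535 × 226 = 172.6 kN.
Base metal shear (8 mm plate): yield φR_n = 1.0×0.6×350×8×226 = 379.7 kN; rupture φR_n = 0.75×0.6×450×8×226 = 366.1 kN; take 366.1 kN (rupture).
Governing: min(172.6, 366.1) = 172.6 kN → weld metal.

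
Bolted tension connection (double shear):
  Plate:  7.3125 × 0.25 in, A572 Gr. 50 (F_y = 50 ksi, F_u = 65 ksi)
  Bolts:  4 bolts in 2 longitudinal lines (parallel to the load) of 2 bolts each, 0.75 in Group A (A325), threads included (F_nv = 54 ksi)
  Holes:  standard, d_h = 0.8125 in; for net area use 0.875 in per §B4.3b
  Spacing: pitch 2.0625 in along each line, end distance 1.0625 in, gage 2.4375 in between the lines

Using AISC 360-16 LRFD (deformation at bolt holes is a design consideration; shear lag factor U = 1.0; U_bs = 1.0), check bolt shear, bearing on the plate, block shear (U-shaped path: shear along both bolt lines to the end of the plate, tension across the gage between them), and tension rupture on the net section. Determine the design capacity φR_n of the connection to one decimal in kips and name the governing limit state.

Bolt shear: A_b = π(0.75)²/4 = 0.44179 in². φR_n = 0.75 × 54 × 0.44179 × 4 × 2 = 143.1 kips.
Bearing (0.25 in plate, F_u = 65 ksi): end bolts L_c = 1.0625 − 0.8125/2 = 0.65625, R_n = min(1.2×0.65625×0.25×65, 2.4×0.75×0.25×65) = 12.797 kips/bolt; interior L_c = 2.0625 − 0.8125 = 1.25, R_n = 24.375 kips/bolt. φR_n = 0.75 × (2×12.797 + 2×24.375) = 55.8 kips.
Block shear: shear path 2×[1.0625+1×2.0625] = 2×3.125 in, A_gv = 1.5625, A_nv = 2×(3.125 − 1.5×0.875)×0.25 = 0.90625 in²; tension across gage: (2.4375 − 1×0.875)×0.25 = 0.39063 in². R_n = min(0.6×65×0.90625, 0.6×50×1.5625) + 1.0×65×0.39063 = min(35.344, 46.875) + 25.391 = 60.735 kips. φR_n = 0.75 × 60.735 = 45.6 kips.
Tension rupture (net): A_n = (7.3125 − 2×0.875)×0.25 = 1.3906 in² (U = 1.0, A_e = A_n). φR_n = 0.75 × 65 × 1.3906 = 67.8 kips.
Governing: min(143.1, 55.8, 45.6, 67.8) = 45.6 kips → block shear.

45.6 kips (block shear governs)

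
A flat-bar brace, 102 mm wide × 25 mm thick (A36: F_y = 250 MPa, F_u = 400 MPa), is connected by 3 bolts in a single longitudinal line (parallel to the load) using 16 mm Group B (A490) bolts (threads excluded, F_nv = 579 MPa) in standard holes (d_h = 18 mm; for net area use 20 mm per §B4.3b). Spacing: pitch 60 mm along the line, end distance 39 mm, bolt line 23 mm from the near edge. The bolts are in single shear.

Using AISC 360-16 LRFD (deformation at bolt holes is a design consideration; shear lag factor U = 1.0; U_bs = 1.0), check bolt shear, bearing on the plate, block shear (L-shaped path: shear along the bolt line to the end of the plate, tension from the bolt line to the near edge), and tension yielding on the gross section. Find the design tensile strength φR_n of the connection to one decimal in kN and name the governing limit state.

261.9 kN (bolt shear governs)

Bolt shear: A_b = π(16)²/4 = 201.06 mm². φR_n = 0.75 × 579 × 201.06 × 3 × 1 = 261.9 kN.
Bearing (25 mm plate, F_u = 400 MPa): end bolts L_c = 39 − 18/2 = 30, R_n = min(1.2×30×25×400, 2.4×16×25×400) = 360 kN/bolt; interior L_c = 60 − 18 = 42, R_n = 384 kN/bolt. φR_n = 0.75 × (1×360 + 2×384) = 846.0 kN.
Block shear: shear path 1×[39+2×60] = 1×159 mm, A_gv = 3975, A_nv = 1×(159 − 2.5×20)×25 = 2725 mm²; tension to near edge: (23 − 0.5×20)×25 = 325 mm². R_n = min(0.6×400×2725, 0.6×250×3975) + 1.0×400×325 = min(654, 596.25) + 130 = 726.25 kN. φR_n = 0.75 × 726.25 = 544.7 kN.
Tension yield (gross): A_g = 102×25 = 2550 mm². φR_n = 0.90 × 250 × 2550 = 573.8 kN.
Governing: min(261.9, 846.0, 544.7, 573.8) = 261.9 kN → bolt shear.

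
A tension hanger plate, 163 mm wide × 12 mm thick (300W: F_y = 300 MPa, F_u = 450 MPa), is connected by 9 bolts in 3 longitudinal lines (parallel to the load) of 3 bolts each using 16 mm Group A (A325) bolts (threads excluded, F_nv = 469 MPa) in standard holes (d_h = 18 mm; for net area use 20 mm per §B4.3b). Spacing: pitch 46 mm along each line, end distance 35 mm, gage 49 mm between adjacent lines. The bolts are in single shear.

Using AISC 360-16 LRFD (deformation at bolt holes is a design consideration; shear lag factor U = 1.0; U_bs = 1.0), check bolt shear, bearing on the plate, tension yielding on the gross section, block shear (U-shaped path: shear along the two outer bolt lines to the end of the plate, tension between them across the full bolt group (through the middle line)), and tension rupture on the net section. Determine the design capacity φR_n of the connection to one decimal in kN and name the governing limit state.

417.2 kN (net-section rupture governs)

Bolt shear: A_b = π(16)²/4 = 201.06 mm². φR_n = 0.75 × 469 × 201.06 × 9 × 1 = 636.5 kN.
Bearing (12 mm plate, F_u = 450 MPa): end bolts L_c = 35 − 18/2 = 26, R_n = min(1.2×26×12×450, 2.4×16×12×450) = 168.48 kN/bolt; interior L_c = 46 − 18 = 28, R_n = 181.44 kN/bolt. φR_n = 0.75 × (3×168.48 + 6×181.44) = 1195.6 kN.
Tension yield (gross): A_g = 163×12 = 1956 mm². φR_n = 0.90 × 300 × 1956 = 528.1 kN.
Block shear: shear path 2×[35+2×46] = 2×127 mm, A_gv = 3048, A_nv = 2×(127 − 2.5×20)×12 = 1848 mm²; tension across gage: (98 − 2×20)×12 = 696 mm². R_n = min(0.6×450×1848, 0.6×300×3048) + 1.0×450×696 = min(498.96, 548.64) + 313.2 = 812.16 kN. φR_n = 0.75 × 812.16 = 609.1 kN.
Tension rupture (net): A_n = (163 − 3×20)×12 = 1236 mm² (U = 1.0, A_e = A_n). φR_n = 0.75 × 450 × 1236 = 417.2 kN.
Governing: min(636.5, 1195.6, 528.1, 609.1, 417.2) = 417.2 kN → net-section rupture.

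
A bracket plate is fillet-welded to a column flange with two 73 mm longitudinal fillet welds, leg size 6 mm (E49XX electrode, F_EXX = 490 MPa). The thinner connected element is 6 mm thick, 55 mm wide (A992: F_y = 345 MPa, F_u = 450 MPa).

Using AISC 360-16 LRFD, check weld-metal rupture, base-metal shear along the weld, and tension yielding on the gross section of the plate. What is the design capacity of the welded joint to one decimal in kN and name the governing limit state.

102.5 kN (gross-section yield governs)

Weld metal: throat = 0.707×6 = 4.242 mm, L = 2×73 = 146 mm. φR_n = 0.75 × 0.6 × 490 × 4.242 × 146 = 136.6 kN.
Base metal shear (6 mm plate): yield φR_n = 1.0×0.6×345×6×146 = 181.3 kN; rupture φR_n = 0.75×0.6×450×6×146 = 177.4 kN; take 177.4 kN (rupture).
Tension yield (gross): A_g = 55×6 = 330 mm². φR_n = 0.90 × 345 × 330 = 102.5 kN.
Governing: min(136.6, 177.4, 102.5) = 102.5 kN → gross-section yield.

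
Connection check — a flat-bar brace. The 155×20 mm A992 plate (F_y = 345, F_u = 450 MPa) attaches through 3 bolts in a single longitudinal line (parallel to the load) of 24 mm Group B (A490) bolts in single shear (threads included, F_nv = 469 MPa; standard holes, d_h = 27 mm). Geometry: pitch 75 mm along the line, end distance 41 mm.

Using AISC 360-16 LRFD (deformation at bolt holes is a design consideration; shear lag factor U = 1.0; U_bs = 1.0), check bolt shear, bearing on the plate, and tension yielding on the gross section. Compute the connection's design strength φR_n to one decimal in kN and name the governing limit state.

477.4 kN (bolt shear governs)

Bolt shear: A_b = π(24)²/4 = 452.39 mm². φR_n = 0.75 × 469 × 452.39 × 3 × 1 = 477.4 kN.
Bearing (20 mm plate, F_u = 450 MPa): end bolts L_c = 41 − 27/2 = 27.5, R_n = min(1.2×27.5×20×450, 2.4×24×20×450) = 297 kN/bolt; interior L_c = 75 − 27 = 48, R_n = 518.4 kN/bolt. φR_n = 0.75 × (1×297 + 2×518.4) = 1000.4 kN.
Tension yield (gross): A_g = 155×20 = 3100 mm². φR_n = 0.90 × 345 × 3100 = 962.6 kN.
Governing: min(477.4, 1000.4, 962.6) = 477.4 kN → bolt shear.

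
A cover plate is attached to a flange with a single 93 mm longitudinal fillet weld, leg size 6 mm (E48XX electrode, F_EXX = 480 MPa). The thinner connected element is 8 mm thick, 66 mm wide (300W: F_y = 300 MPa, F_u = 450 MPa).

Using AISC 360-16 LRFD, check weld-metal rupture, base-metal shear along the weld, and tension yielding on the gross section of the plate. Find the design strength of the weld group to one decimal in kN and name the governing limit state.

85.2 kN (weld metal governs)

Weld metal: throat = 0.707×6 = 4.242 mm, L = 93 mm. φR_n = 0.75 × 0.6 × 480 × 4.242 × 93 = 85.2 kN.
Base metal shear (8 mm plate): yield φR_n = 1.0×0.6×300×8×93 = 133.9 kN; rupture φR_n = 0.75×0.6×450×8×93 = 150.7 kN; take 133.9 kN (yield).
Tension yield (gross): A_g = 66×8 = 528 mm². φR_n = 0.90 × 300 × 528 = 142.6 kN.
Governing: min(85.2, 133.9, 142.6) = 85.2 kN → weld metal.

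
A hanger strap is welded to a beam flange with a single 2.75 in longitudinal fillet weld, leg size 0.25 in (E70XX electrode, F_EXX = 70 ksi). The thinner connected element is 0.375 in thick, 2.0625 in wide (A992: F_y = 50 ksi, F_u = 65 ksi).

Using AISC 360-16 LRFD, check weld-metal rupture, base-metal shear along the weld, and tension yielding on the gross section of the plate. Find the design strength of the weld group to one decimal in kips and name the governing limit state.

15.3 kips (weld metal governs)

Weld metal: throat = 0.707×0.25 = 0.17675 in, L = 2.75 in. φR_n = 0.75 × 0.6 × 70 × 0.17675 × 2.75 = 15.3 kips.
Base metal shear (0.375 in plate): yield φR_n = 1.0×0.6×50×0.375×2.75 = 30.9 kips; rupture φR_n = 0.75×0.6×65×0.375×2.75 = 30.2 kips; take 30.2 kips (rupture).
Tension yield (gross): A_g = 2.0625×0.375 = 0.77344 in². φR_n = 0.90 × 50 × 0.77344 = 34.8 kips.
Governing: min(15.3, 30.2, 34.8) = 15.3 kips → weld metal.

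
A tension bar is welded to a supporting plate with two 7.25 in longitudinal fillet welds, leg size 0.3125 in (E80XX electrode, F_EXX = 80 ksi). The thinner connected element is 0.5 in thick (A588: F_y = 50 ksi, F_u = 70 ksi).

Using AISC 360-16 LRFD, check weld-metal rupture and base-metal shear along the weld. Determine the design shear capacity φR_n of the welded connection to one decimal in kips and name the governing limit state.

115.3 kips (weld metal governs)

Weld metal: throat = 0.707×0.3125 = 0.22094 in, L = 2×7.25 = 14.5 in. φR_n = 0.75 × 0.6 × 80 × 0.22094 × 14.5 = 115.3 kips.
Base metal shear (0.5 in plate): yield φR_n = 1.0×0.6×50×0.5×14.5 = 217.5 kips; rupture φR_n = 0.75×0.6×70×0.5×14.5 = 228.4 kips; take 217.5 kips (yield).
Governing: min(115.3, 217.5) = 115.3 kips → weld metal.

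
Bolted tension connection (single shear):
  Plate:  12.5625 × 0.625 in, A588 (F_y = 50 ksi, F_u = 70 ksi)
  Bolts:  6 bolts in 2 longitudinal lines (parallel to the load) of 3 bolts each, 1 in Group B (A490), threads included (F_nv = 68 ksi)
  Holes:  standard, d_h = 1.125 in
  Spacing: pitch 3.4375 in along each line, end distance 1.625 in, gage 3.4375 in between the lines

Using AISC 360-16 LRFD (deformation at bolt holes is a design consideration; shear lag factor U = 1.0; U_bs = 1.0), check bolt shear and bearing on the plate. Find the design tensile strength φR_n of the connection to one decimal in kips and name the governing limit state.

240.3 kips (bolt shear governs)

Bolt shear: A_b = π(1)²/4 = 0.7854 in². φR_n = 0.75 × 68 × 0.7854 × 6 × 1 = 240.3 kips.
Bearing (0.625 in plate, F_u = 70 ksi): end bolts L_c = 1.625 − 1.125/2 = 1.0625, R_n = min(1.2×1.0625×0.625×70, 2.4×1×0.625×70) = 55.781 kips/bolt; interior L_c = 3.4375 − 1.125 = 2.3125, R_n = 105 kips/bolt. φR_n = 0.75 × (2×55.781 + 4×105) = 398.7 kips.
Governing: min(240.3, 398.7) = 240.3 kips → bolt shear.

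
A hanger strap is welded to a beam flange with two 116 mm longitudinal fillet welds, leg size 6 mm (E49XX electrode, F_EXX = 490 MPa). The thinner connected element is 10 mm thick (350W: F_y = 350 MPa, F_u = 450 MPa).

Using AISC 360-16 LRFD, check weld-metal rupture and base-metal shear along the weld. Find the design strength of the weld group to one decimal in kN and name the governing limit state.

217.0 kN (weld metal governs)

Weld metal: throat = 0.707×6 = 4.242 mm, L = 2×116 = 232 mm. φR_n = 0.75 × 0.6 × 490 × 4.242 × 232 = 217.0 kN.
Base metal shear (10 mm plate): yield φR_n = 1.0×0.6×350×10×232 = 487.2 kN; rupture φR_n = 0.75×0.6×450×10×232 = 469.8 kN; take 469.8 kN (rupture).
Governing: min(217.0, 469.8) = 217.0 kN → weld metal.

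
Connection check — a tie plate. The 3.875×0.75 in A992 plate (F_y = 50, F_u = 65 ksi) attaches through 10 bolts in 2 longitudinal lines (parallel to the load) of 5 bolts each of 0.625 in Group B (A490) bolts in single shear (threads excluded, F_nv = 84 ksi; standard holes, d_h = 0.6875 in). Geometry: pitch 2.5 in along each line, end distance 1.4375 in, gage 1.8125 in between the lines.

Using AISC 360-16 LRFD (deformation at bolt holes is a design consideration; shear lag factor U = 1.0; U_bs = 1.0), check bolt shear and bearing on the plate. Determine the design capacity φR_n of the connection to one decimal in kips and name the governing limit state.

Bolt shear: A_b = π(0.625)²/4 = 0.3068 in². φR_n = 0.75 × 84 × 0.3068 × 10 × 1 = 193.3 kips.
Bearing (0.75 in plate, F_u = 65 ksi): end bolts L_c = 1.4375 − 0.6875/2 = 1.09375, R_n = min(1.2×1.09375×0.75×65, 2.4×0.625×0.75×65) = 63.984 kips/bolt; interior L_c = 2.5 − 0.6875 = 1.8125, R_n = 73.125 kips/bolt. φR_n = 0.75 × (2×63.984 + 8×73.125) = 534.7 kips.
Governing: min(193.3, 534.7) = 193.3 kips → bolt shear.

193.3 kips (bolt shear governs)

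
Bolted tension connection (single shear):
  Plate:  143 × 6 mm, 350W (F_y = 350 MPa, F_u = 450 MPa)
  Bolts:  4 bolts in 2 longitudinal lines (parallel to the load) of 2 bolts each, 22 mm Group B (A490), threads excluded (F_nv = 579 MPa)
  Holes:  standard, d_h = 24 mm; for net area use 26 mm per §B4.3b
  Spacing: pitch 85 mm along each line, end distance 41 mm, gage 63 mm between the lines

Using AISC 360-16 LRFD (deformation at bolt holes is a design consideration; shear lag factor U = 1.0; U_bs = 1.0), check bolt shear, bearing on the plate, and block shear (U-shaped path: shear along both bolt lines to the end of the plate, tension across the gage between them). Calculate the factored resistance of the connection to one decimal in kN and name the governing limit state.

Bolt shear: A_b = π(22)²/4 = 380.13 mm². φR_n = 0.75 × 579 × 380.13 × 4 × 1 = 660.3 kN.
Bearing (6 mm plate, F_u = 450 MPa): end bolts L_c = 41 − 24/2 = 29, R_n = min(1.2×29×6×450, 2.4×22×6×450) = 93.96 kN/bolt; interior L_c = 85 − 24 = 61, R_n = 142.56 kN/bolt. φR_n = 0.75 × (2×93.96 + 2×142.56) = 354.8 kN.
Block shear: shear path 2×[41+1×85] = 2×126 mm, A_gv = 1512, A_nv = 2×(126 − 1.5×26)×6 = 1044 mm²; tension across gage: (63 − 1×26)×6 = 222 mm². R_n = min(0.6×450×1044, 0.6×350×1512) + 1.0×450×222 = min(281.88, 317.52) + 99.9 = 381.78 kN. φR_n = 0.75 × 381.78 = 286.3 kN.
Governing: min(660.3, 354.8, 286.3) = 286.3 kN → block shear.

286.3 kN (block shear governs)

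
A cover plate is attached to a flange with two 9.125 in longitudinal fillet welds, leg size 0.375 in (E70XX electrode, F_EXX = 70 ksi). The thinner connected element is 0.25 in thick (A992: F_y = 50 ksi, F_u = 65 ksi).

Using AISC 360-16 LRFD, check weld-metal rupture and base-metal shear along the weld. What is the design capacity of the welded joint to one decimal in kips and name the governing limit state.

Weld metal: throat = 0.707×0.375 = 0.26513 in, L = 2×9.125 = 18.25 in. φR_n = 0.75 × 0.6 × 70 × 0.26513 × 18.25 = 152.4 kips.
Base metal shear (0.25 in plate): yield φR_n = 1.0×0.6×50×0.25×18.25 = 136.9 kips; rupture φR_n = 0.75×0.6×65×0.25×18.25 = 133.5 kips; take 133.5 kips (rupture).
Governing: min(152.4, 133.5) = 133.5 kips → base-metal shear.

133.5 kips (base-metal shear governs)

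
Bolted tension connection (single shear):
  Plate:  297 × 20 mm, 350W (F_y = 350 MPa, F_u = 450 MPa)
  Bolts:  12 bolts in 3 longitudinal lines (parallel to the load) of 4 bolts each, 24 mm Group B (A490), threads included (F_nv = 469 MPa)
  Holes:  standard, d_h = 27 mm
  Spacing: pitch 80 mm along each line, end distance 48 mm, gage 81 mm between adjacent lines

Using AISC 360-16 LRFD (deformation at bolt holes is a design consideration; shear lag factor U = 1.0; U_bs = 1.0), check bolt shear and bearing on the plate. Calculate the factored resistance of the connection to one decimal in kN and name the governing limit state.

Bolt shear: A_b = π(24)²/4 = 452.39 mm². φR_n = 0.75 × 469 × 452.39 × 12 × 1 = 1909.5 kN.
Bearing (20 mm plate, F_u = 450 MPa): end bolts L_c = 48 − 27/2 = 34.5, R_n = min(1.2×34.5×20×450, 2.4×24×20×450) = 372.6 kN/bolt; interior L_c = 80 − 27 = 53, R_n = 518.4 kN/bolt. φR_n = 0.75 × (3×372.6 + 9×518.4) = 4337.6 kN.
Governing: min(1909.5, 4337.6) = 1909.5 kN → bolt shear.

1909.5 kN (bolt shear governs)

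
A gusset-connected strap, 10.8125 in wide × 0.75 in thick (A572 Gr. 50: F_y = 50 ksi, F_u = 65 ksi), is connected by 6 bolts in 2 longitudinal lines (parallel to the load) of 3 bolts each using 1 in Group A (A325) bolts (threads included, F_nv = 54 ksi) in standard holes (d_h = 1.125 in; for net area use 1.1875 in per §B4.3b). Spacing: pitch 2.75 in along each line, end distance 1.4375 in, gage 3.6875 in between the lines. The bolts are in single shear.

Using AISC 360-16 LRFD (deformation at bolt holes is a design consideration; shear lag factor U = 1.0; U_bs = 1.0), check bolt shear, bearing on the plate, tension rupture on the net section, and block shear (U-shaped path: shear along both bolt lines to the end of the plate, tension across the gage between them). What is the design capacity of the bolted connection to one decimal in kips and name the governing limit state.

190.9 kips (bolt shear governs)

Bolt shear: A_b = π(1)²/4 = 0.7854 in². φR_n = 0.75 × 54 × 0.7854 × 6 × 1 = 190.9 kips.
Bearing (0.75 in plate, F_u = 65 ksi): end bolts L_c = 1.4375 − 1.125/2 = 0.875, R_n = min(1.2×0.875×0.75×65, 2.4×1×0.75×65) = 51.188 kips/bolt; interior L_c = 2.75 − 1.125 = 1.625, R_n = 95.063 kips/bolt. φR_n = 0.75 × (2×51.188 + 4×95.063) = 362.0 kips.
Tension rupture (net): A_n = (10.8125 − 2×1.1875)×0.75 = 6.3281 in² (U = 1.0, A_e = A_n). φR_n = 0.75 × 65 × 6.3281 = 308.5 kips.
Block shear: shear path 2×[1.4375+2×2.75] = 2×6.9375 in, A_gv = 10.406, A_nv = 2×(6.9375 − 2.5×1.1875)×0.75 = 5.9531 in²; tension across gage: (3.6875 − 1×1.1875)×0.75 = 1.875 in². R_n = min(0.6×65×5.9531, 0.6×50×10.406) + 1.0×65×1.875 = min(232.17, 312.18) + 121.88 = 354.05 kips. φR_n = 0.75 × 354.05 = 265.5 kips.
Governing: min(190.9, 362.0, 308.5, 265.5) = 190.9 kips → bolt shear.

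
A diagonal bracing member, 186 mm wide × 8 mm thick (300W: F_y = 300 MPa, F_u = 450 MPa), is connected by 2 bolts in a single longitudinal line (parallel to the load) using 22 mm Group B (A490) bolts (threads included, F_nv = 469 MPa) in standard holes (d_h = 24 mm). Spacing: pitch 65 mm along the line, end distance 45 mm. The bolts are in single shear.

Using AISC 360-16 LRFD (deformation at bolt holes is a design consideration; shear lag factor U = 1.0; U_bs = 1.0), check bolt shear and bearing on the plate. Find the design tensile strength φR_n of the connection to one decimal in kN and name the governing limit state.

239.8 kN (bearing governs)

Bolt shear: A_b = π(22)²/4 = 380.13 mm². φR_n = 0.75 × 469 × 380.13 × 2 × 1 = 267.4 kN.
Bearing (8 mm plate, F_u = 450 MPa): end bolts L_c = 45 − 24/2 = 33, R_n = min(1.2×33×8×450, 2.4×22×8×450) = 142.56 kN/bolt; interior L_c = 65 − 24 = 41, R_n = 177.12 kN/bolt. φR_n = 0.75 × (1×142.56 + 1×177.12) = 239.8 kN.
Governing: min(267.4, 239.8) = 239.8 kN → bearing.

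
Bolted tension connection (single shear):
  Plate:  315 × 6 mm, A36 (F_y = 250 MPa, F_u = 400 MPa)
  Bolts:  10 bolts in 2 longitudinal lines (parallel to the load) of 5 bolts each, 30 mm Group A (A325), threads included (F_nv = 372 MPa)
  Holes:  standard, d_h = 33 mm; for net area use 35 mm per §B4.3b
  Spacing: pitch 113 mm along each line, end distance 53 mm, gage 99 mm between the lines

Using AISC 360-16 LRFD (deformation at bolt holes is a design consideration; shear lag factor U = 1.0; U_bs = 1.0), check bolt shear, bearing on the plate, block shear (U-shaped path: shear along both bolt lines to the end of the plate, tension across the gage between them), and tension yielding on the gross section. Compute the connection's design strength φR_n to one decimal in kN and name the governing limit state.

425.3 kN (gross-section yield governs)

Bolt shear: A_b = π(30)²/4 = 706.86 mm². φR_n = 0.75 × 372 × 706.86 × 10 × 1 = 1972.1 kN.
Bearing (6 mm plate, F_u = 400 MPa): end bolts L_c = 53 − 33/2 = 36.5, R_n = min(1.2×36.5×6×400, 2.4×30×6×400) = 105.12 kN/bolt; interior L_c = 113 − 33 = 80, R_n = 172.8 kN/bolt. φR_n = 0.75 × (2×105.12 + 8×172.8) = 1194.5 kN.
Block shear: shear path 2×[53+4×113] = 2×505 mm, A_gv = 6060, A_nv = 2×(505 − 4.5×35)×6 = 4170 mm²; tension across gage: (99 − 1×35)×6 = 384 mm². R_n = min(0.6×400×4170, 0.6×250×6060) + 1.0×400×384 = min(1000.8, 909) + 153.6 = 1062.6 kN. φR_n = 0.75 × 1062.6 = 797.0 kN.
Tension yield (gross): A_g = 315×6 = 1890 mm². φR_n = 0.90 × 250 × 1890 = 425.3 kN.
Governing: min(1972.1, 1194.5, 797.0, 425.3) = 425.3 kN → gross-section yield.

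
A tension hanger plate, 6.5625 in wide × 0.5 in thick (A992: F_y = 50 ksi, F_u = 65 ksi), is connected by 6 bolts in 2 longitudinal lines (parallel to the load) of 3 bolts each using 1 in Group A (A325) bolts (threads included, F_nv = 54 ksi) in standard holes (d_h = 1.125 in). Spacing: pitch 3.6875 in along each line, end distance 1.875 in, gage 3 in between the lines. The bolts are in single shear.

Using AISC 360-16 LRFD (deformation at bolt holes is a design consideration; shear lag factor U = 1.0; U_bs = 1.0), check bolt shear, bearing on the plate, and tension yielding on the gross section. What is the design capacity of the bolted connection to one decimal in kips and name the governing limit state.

Bolt shear: A_b = π(1)²/4 = 0.7854 in². φR_n = 0.75 × 54 × 0.7854 × 6 × 1 = 190.9 kips.
Bearing (0.5 in plate, F_u = 65 ksi): end bolts L_c = 1.875 − 1.125/2 = 1.3125, R_n = min(1.2×1.3125×0.5×65, 2.4×1×0.5×65) = 51.188 kips/bolt; interior L_c = 3.6875 − 1.125 = 2.5625, R_n = 78 kips/bolt. φR_n = 0.75 × (2×51.188 + 4×78) = 310.8 kips.
Tension yield (gross): A_g = 6.5625×0.5 = 3.2813 in². φR_n = 0.90 × 50 × 3.2813 = 147.7 kips.
Governing: min(190.9, 310.8, 147.7) = 147.7 kips → gross-section yield.

147.7 kips (gross-section yield governs)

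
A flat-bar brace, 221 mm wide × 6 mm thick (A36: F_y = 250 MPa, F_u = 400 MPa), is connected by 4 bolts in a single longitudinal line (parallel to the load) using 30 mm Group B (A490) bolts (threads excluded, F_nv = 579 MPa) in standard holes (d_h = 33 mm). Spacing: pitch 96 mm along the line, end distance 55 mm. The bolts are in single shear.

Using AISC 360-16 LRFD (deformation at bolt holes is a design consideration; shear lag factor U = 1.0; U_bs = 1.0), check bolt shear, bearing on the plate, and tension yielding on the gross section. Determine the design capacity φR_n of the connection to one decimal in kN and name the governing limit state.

298.4 kN (gross-section yield governs)

Bolt shear: A_b = π(30)²/4 = 706.86 mm². φR_n = 0.75 × 579 × 706.86 × 4 × 1 = 1227.8 kN.
Bearing (6 mm plate, F_u = 400 MPa): end bolts L_c = 55 − 33/2 = 38.5, R_n = min(1.2×38.5×6×400, 2.4×30×6×400) = 110.88 kN/bolt; interior L_c = 96 − 33 = 63, R_n = 172.8 kN/bolt. φR_n = 0.75 × (1×110.88 + 3×172.8) = 472.0 kN.
Tension yield (gross): A_g = 221×6 = 1326 mm². φR_n = 0.90 × 250 × 1326 = 298.4 kN.
Governing: min(1227.8, 472.0, 298.4) = 298.4 kN → gross-section yield.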